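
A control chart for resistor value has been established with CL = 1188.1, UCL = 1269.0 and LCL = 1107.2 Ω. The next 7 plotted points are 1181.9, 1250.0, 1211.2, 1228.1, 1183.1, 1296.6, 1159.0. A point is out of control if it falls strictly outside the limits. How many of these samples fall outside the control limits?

Compare each point to [1107.2, 1269.0]: sample 6 = 1296.6 > UCL.

1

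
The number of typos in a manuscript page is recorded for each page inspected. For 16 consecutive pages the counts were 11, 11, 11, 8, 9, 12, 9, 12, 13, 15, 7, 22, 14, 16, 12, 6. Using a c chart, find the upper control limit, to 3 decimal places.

c̄ = (11 + 11 + 11 + 8 + 9 + 12 + 9 + 12 + 13 + 15 + 7 + 22 + 14 + 16 + 12 + 6) / 16 = 188 / 16 = 11.7500
UCL = c̄ + 3√c̄ = 11.7500 + 3 × √11.7500 = 11.7500 + 3 × 3.4278 = 22.0335

22.033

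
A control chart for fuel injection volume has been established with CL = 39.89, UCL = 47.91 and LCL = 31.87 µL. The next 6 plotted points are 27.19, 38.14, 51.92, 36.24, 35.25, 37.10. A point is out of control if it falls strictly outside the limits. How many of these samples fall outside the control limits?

Compare each point to [31.87, 47.91]: sample 1 = 27.19 < LCL; sample 3 = 51.92 > UCL.

2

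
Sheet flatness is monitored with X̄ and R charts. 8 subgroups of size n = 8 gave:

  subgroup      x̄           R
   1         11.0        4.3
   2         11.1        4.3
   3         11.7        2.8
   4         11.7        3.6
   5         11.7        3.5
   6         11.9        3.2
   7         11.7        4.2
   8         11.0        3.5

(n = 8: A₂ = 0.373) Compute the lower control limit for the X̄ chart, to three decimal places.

10.104

X̄̄ = (11.0 + 11.1 + 11.7 + 11.7 + 11.7 + 11.9 + 11.7 + 11.0) / 8 = 91.8000 / 8 = 11.4750
R̄ = (4.3 + 4.3 + 2.8 + 3.6 + 3.5 + 3.2 + 4.2 + 3.5) / 8 = 29.4000 / 8 = 3.6750
LCL = X̄̄ − A₂·R̄ = 11.4750 − 0.373 × 3.6750 = 10.1042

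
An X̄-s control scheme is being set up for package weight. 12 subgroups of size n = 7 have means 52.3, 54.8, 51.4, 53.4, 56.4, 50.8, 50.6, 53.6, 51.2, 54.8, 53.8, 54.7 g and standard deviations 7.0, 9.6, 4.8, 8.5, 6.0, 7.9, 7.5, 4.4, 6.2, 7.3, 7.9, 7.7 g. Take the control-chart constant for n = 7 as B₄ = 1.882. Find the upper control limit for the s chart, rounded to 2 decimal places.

13.30

s̄ = (7.0 + 9.6 + 4.8 + 8.5 + 6.0 + 7.9 + 7.5 + 4.4 + 6.2 + 7.3 + 7.9 + 7.7) / 12 = 7.0667
UCL_s = B₄·s̄ = 1.882 × 7.0667 = 13.2995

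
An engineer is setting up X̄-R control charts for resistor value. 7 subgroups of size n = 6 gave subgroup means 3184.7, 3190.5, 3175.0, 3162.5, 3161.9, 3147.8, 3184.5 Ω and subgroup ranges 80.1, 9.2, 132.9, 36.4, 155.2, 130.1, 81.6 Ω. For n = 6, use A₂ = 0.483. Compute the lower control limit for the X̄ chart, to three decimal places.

X̄̄ = (3184.7 + 3190.5 + 3175.0 + 3162.5 + 3161.9 + 3147.8 + 3184.5) / 7 = 22206.9000 / 7 = 3172.4143
R̄ = (80.1 + 9.2 + 132.9 + 36.4 + 155.2 + 130.1 + 81.6) / 7 = 625.5000 / 7 = 89.3571
LCL = X̄̄ − A₂·R̄ = 3172.4143 − 0.483 × 89.3571 = 3129.2548

3129.255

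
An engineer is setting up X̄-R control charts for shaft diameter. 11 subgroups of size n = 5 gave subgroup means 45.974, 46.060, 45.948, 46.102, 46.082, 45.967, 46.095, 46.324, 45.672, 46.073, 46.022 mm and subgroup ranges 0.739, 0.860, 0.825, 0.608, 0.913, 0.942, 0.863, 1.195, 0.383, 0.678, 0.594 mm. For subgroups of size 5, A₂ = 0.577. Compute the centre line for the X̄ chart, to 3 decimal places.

X̄̄ = (45.974 + 46.060 + 45.948 + 46.102 + 46.082 + 45.967 + 46.095 + 46.324 + 45.672 + 46.073 + 46.022) / 11 = 506.3190 / 11 = 46.0290
CL = X̄̄ = 46.0290

46.029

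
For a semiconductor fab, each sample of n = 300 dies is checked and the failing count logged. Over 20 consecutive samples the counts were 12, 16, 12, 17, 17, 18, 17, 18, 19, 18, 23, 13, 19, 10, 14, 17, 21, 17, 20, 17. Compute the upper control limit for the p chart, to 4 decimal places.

p̄ = Σdᵢ / (k·n) = 335 / (20 × 300) = 0.05583
UCL = p̄ + 3·√(p̄(1−p̄)/n) = 0.05583 + 3 × √(0.05583×0.94417/300) = 0.05583 + 3 × 0.01326 = 0.09560

0.0956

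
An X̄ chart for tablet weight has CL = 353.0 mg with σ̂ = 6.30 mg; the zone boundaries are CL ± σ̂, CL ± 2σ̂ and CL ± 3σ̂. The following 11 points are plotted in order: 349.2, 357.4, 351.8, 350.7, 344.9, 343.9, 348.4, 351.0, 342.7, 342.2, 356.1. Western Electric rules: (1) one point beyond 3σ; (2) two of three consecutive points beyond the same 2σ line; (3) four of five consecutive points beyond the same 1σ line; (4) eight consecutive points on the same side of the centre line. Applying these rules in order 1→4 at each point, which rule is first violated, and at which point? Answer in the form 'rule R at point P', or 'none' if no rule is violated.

rule 4 at point 10

Zone of each point (C = within 1σ̂, B = 1σ̂–2σ̂, A = 2σ̂–3σ̂, * = beyond 3σ̂; sign = side of CL): 1:-C, 2:+C, 3:-C, 4:-C, 5:-B, 6:-B, 7:-C, 8:-C, 9:-B, 10:-B, 11:+C
Rule 4 (eight consecutive points on the same side of the centre line) is satisfied at point 10.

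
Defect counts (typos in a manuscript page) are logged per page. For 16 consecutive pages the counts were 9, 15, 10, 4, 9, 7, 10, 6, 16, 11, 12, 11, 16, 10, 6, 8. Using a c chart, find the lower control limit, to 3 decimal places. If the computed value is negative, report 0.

0.513

c̄ = (9 + 15 + 10 + 4 + 9 + 7 + 10 + 6 + 16 + 11 + 12 + 11 + 16 + 10 + 6 + 8) / 16 = 160 / 16 = 10.0000
LCL = c̄ − 3√c̄ = 10.0000 − 3 × 3.1623 = 0.5132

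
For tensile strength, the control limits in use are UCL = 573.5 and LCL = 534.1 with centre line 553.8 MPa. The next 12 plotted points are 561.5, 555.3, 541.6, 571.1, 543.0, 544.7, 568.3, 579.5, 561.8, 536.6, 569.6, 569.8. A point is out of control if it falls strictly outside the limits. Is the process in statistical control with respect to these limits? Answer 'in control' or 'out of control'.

Compare each point to [534.1, 573.5]: sample 8 = 579.5 > UCL.

out of control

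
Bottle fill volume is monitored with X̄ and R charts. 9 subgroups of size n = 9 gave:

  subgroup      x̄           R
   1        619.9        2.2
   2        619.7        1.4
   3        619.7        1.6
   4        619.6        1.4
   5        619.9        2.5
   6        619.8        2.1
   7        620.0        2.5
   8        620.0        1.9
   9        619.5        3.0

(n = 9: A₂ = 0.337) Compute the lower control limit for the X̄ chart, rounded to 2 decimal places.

619.09

X̄̄ = (619.9 + 619.7 + 619.7 + 619.6 + 619.9 + 619.8 + 620.0 + 620.0 + 619.5) / 9 = 5578.1000 / 9 = 619.7889
R̄ = (2.2 + 1.4 + 1.6 + 1.4 + 2.5 + 2.1 + 2.5 + 1.9 + 3.0) / 9 = 18.6000 / 9 = 2.0667
LCL = X̄̄ − A₂·R̄ = 619.7889 − 0.337 × 2.0667 = 619.0924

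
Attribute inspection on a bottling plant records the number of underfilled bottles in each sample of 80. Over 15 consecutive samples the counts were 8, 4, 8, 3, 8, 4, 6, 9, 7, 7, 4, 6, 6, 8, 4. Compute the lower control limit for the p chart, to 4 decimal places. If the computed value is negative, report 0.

p̄ = Σdᵢ / (k·n) = 92 / (15 × 80) = 0.07667
LCL = p̄ − 3·√(p̄(1−p̄)/n) = 0.07667 − 3 × 0.02975 = -0.01257 → 0 (negative, so LCL = 0)

0.0000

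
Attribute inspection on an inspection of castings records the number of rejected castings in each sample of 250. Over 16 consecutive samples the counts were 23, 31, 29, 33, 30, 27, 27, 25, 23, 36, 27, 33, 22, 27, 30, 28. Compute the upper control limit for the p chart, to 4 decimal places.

0.1728

p̄ = Σdᵢ / (k·n) = 451 / (16 × 250) = 0.11275
UCL = p̄ + 3·√(p̄(1−p̄)/n) = 0.11275 + 3 × √(0.11275×0.88725/250) = 0.11275 + 3 × 0.02000 = 0.17276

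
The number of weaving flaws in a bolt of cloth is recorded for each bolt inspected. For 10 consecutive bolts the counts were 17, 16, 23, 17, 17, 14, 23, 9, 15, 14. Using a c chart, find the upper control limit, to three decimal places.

28.686

c̄ = (17 + 16 + 23 + 17 + 17 + 14 + 23 + 9 + 15 + 14) / 10 = 165 / 10 = 16.5000
UCL = c̄ + 3√c̄ = 16.5000 + 3 × √16.5000 = 16.5000 + 3 × 4.0620 = 28.6861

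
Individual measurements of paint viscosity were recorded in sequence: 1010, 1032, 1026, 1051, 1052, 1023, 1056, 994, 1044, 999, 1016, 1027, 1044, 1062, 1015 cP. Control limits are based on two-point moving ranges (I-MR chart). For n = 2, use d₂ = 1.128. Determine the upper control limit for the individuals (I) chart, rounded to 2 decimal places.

X̄ = (1010 + 1032 + 1026 + 1051 + 1052 + 1023 + 1056 + 994 + 1044 + 999 + 1016 + 1027 + 1044 + 1062 + 1015) / 15 = 1030.0667
Moving ranges: 22, 6, 25, 1, 29, 33, 62, 50, 45, 17, 11, 17, 18, 47; M̄R̄ = 383.0000 / 14 = 27.3571
UCL = X̄ + 3·M̄R̄/d₂ = 1030.0667 + 3 × 27.3571 / 1.128 = 1102.8250

1102.83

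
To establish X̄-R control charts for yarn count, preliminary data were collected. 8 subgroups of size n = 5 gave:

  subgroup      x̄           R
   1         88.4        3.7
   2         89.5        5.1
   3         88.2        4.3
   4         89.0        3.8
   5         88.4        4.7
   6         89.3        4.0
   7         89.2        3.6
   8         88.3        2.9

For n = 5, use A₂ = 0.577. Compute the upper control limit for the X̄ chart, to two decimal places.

91.10

X̄̄ = (88.4 + 89.5 + 88.2 + 89.0 + 88.4 + 89.3 + 89.2 + 88.3) / 8 = 710.3000 / 8 = 88.7875
R̄ = (3.7 + 5.1 + 4.3 + 3.8 + 4.7 + 4.0 + 3.6 + 2.9) / 8 = 32.1000 / 8 = 4.0125
UCL = X̄̄ + A₂·R̄ = 88.7875 + 0.577 × 4.0125 = 91.1027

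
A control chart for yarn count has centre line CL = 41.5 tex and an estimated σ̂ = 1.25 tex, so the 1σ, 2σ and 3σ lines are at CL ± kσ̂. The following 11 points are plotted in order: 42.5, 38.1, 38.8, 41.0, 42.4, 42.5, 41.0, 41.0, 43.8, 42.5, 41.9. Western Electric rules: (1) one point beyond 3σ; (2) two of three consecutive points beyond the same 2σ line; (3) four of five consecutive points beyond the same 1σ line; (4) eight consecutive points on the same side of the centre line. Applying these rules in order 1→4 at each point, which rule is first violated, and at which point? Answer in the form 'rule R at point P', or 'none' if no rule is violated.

rule 2 at point 3

Zone of each point (C = within 1σ̂, B = 1σ̂–2σ̂, A = 2σ̂–3σ̂, * = beyond 3σ̂; sign = side of CL): 1:+C, 2:-A, 3:-A, 4:-C, 5:+C, 6:+C, 7:-C, 8:-C, 9:+B, 10:+C, 11:+C
Rule 2 (two of three consecutive points beyond the same 2σ limit) is satisfied at point 3.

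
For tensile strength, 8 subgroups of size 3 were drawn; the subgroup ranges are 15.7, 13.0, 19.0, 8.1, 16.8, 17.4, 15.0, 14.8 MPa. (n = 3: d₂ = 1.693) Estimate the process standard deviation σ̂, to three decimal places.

R̄ = (15.7 + 13.0 + 19.0 + 8.1 + 16.8 + 17.4 + 15.0 + 14.8) / 8 = 14.9750
σ̂ = R̄ / d₂ = 14.9750 / 1.693 = 8.8452

8.845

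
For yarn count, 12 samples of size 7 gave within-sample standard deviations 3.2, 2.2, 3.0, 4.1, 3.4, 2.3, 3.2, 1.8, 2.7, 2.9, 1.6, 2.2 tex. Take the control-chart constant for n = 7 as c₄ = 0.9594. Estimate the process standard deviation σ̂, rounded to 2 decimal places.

s̄ = (3.2 + 2.2 + 3.0 + 4.1 + 3.4 + 2.3 + 3.2 + 1.8 + 2.7 + 2.9 + 1.6 + 2.2) / 12 = 2.7167
σ̂ = s̄ / c₄ = 2.7167 / 0.9594 = 2.8316

2.83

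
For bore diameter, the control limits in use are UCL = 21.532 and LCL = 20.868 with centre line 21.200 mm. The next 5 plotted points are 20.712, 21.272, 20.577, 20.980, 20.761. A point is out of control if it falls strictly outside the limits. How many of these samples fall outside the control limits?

3

Compare each point to [20.868, 21.532]: sample 1 = 20.712 < LCL; sample 3 = 20.577 < LCL; sample 5 = 20.761 < LCL.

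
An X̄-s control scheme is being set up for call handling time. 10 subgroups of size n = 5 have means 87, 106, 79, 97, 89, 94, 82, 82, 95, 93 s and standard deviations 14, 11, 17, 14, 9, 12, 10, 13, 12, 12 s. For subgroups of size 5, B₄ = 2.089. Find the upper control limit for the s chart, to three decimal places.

s̄ = (14 + 11 + 17 + 14 + 9 + 12 + 10 + 13 + 12 + 12) / 10 = 12.4000
UCL_s = B₄·s̄ = 2.089 × 12.4000 = 25.9036

25.904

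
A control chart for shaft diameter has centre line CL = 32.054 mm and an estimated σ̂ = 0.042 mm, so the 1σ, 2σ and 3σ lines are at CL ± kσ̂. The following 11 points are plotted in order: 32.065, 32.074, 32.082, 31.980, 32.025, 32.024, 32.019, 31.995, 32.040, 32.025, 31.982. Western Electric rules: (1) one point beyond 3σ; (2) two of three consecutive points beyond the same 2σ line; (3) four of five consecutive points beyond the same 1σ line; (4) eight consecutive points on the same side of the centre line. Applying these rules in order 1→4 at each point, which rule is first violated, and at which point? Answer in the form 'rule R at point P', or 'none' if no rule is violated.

Zone of each point (C = within 1σ̂, B = 1σ̂–2σ̂, A = 2σ̂–3σ̂, * = beyond 3σ̂; sign = side of CL): 1:+C, 2:+C, 3:+C, 4:-B, 5:-C, 6:-C, 7:-C, 8:-B, 9:-C, 10:-C, 11:-B
Rule 4 (eight consecutive points on the same side of the centre line) is satisfied at point 11.

rule 4 at point 11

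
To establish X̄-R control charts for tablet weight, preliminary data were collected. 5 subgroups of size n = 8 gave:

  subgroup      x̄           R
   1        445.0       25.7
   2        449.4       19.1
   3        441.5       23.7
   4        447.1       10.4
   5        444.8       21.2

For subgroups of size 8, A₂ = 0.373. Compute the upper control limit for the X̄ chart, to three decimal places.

X̄̄ = (445.0 + 449.4 + 441.5 + 447.1 + 444.8) / 5 = 2227.8000 / 5 = 445.5600
R̄ = (25.7 + 19.1 + 23.7 + 10.4 + 21.2) / 5 = 100.1000 / 5 = 20.0200
UCL = X̄̄ + A₂·R̄ = 445.5600 + 0.373 × 20.0200 = 453.0275

453.027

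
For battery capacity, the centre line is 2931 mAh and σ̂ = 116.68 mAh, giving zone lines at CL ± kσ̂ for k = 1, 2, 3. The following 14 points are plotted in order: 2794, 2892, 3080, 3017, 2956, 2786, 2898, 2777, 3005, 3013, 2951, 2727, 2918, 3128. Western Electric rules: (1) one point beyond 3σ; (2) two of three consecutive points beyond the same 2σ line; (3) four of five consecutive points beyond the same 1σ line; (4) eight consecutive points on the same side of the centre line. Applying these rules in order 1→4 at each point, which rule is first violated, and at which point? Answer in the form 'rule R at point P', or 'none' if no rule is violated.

Zone of each point (C = within 1σ̂, B = 1σ̂–2σ̂, A = 2σ̂–3σ̂, * = beyond 3σ̂; sign = side of CL): 1:-B, 2:-C, 3:+B, 4:+C, 5:+C, 6:-B, 7:-C, 8:-B, 9:+C, 10:+C, 11:+C, 12:-B, 13:-C, 14:+B
No rule fires across all 14 points.

none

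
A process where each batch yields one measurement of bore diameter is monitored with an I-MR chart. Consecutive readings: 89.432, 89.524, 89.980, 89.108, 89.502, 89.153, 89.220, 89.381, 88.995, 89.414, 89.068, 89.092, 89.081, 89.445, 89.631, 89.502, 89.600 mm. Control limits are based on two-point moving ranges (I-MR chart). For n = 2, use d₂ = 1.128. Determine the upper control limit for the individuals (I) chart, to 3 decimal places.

X̄ = (89.432 + 89.524 + 89.980 + 89.108 + 89.502 + 89.153 + 89.220 + 89.381 + 88.995 + 89.414 + 89.068 + 89.092 + 89.081 + 89.445 + 89.631 + 89.502 + 89.600) / 17 = 89.3605
Moving ranges: 0.092, 0.456, 0.872, 0.394, 0.349, 0.067, 0.161, 0.386, 0.419, 0.346, 0.024, 0.011, 0.364, 0.186, 0.129, 0.098; M̄R̄ = 4.3540 / 16 = 0.2721
UCL = X̄ + 3·M̄R̄/d₂ = 89.3605 + 3 × 0.2721 / 1.128 = 90.0842

90.084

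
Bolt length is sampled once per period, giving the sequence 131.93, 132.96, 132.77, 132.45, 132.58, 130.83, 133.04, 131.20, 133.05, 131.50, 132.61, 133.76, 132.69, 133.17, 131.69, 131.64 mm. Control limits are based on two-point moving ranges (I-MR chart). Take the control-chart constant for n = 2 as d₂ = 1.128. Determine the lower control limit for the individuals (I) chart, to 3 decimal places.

X̄ = (131.93 + 132.96 + 132.77 + 132.45 + 132.58 + 130.83 + 133.04 + 131.20 + 133.05 + 131.50 + 132.61 + 133.76 + 132.69 + 133.17 + 131.69 + 131.64) / 16 = 132.3669
Moving ranges: 1.03, 0.19, 0.32, 0.13, 1.75, 2.21, 1.84, 1.85, 1.55, 1.11, 1.15, 1.07, 0.48, 1.48, 0.05; M̄R̄ = 16.2100 / 15 = 1.0807
LCL = X̄ − 3·M̄R̄/d₂ = 132.3669 − 3 × 1.0807 / 1.128 = 129.4928

129.493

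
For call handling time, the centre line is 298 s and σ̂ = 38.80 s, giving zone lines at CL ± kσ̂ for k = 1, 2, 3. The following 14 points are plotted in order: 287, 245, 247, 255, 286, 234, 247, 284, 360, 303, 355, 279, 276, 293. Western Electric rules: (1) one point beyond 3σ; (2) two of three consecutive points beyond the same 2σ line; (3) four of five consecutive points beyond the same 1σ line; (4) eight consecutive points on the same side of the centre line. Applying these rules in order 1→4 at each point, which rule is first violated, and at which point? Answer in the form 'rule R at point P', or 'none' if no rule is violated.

rule 3 at point 6

Zone of each point (C = within 1σ̂, B = 1σ̂–2σ̂, A = 2σ̂–3σ̂, * = beyond 3σ̂; sign = side of CL): 1:-C, 2:-B, 3:-B, 4:-B, 5:-C, 6:-B, 7:-B, 8:-C, 9:+B, 10:+C, 11:+B, 12:-C, 13:-C, 14:-C
Rule 3 (four of five consecutive points beyond the same 1σ limit) is satisfied at point 6.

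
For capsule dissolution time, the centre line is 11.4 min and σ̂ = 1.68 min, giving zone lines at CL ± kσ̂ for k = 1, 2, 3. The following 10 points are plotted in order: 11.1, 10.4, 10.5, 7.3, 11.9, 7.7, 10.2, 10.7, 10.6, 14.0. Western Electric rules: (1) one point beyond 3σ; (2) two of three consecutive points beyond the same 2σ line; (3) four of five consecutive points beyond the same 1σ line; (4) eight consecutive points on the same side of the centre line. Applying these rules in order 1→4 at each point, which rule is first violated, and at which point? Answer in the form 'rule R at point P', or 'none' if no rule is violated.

Zone of each point (C = within 1σ̂, B = 1σ̂–2σ̂, A = 2σ̂–3σ̂, * = beyond 3σ̂; sign = side of CL): 1:-C, 2:-C, 3:-C, 4:-A, 5:+C, 6:-A, 7:-C, 8:-C, 9:-C, 10:+B
Rule 2 (two of three consecutive points beyond the same 2σ limit) is satisfied at point 6.

rule 2 at point 6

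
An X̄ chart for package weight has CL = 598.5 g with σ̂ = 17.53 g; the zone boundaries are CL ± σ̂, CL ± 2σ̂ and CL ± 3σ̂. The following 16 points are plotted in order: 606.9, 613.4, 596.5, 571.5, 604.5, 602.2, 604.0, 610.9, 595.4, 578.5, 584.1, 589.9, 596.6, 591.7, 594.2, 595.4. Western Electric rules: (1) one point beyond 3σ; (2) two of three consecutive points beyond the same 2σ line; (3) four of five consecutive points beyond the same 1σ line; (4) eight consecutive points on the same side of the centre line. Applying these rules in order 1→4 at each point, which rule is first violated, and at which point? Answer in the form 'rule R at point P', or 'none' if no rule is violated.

Zone of each point (C = within 1σ̂, B = 1σ̂–2σ̂, A = 2σ̂–3σ̂, * = beyond 3σ̂; sign = side of CL): 1:+C, 2:+C, 3:-C, 4:-B, 5:+C, 6:+C, 7:+C, 8:+C, 9:-C, 10:-B, 11:-C, 12:-C, 13:-C, 14:-C, 15:-C, 16:-C
Rule 4 (eight consecutive points on the same side of the centre line) is satisfied at point 16.

rule 4 at point 16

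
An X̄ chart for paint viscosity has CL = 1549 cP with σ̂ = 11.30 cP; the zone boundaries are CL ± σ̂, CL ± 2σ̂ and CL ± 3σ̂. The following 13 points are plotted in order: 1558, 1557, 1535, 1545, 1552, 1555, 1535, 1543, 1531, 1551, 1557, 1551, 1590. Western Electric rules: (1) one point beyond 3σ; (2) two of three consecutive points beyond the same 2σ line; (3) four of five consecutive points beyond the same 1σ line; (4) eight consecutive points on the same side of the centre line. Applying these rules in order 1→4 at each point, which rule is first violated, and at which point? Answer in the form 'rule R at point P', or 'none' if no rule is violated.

Zone of each point (C = within 1σ̂, B = 1σ̂–2σ̂, A = 2σ̂–3σ̂, * = beyond 3σ̂; sign = side of CL): 1:+C, 2:+C, 3:-B, 4:-C, 5:+C, 6:+C, 7:-B, 8:-C, 9:-B, 10:+C, 11:+C, 12:+C, 13:+*
Rule 1 (one point beyond the 3σ limits) is satisfied at point 13.

rule 1 at point 13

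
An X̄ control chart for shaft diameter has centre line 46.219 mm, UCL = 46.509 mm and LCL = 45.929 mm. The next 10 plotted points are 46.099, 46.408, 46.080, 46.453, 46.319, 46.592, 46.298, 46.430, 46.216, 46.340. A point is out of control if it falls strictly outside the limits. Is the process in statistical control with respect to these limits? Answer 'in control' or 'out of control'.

Compare each point to [45.929, 46.509]: sample 6 = 46.592 > UCL.

out of control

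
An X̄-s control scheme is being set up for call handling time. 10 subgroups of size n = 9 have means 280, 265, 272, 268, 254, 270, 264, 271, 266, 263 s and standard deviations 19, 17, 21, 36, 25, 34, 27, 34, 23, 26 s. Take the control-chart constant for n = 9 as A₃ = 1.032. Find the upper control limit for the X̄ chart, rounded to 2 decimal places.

294.34

X̄̄ = (280 + 265 + 272 + 268 + 254 + 270 + 264 + 271 + 266 + 263) / 10 = 267.3000
s̄ = (19 + 17 + 21 + 36 + 25 + 34 + 27 + 34 + 23 + 26) / 10 = 26.2000
UCL = X̄̄ + A₃·s̄ = 267.3000 + 1.032 × 26.2000 = 294.3384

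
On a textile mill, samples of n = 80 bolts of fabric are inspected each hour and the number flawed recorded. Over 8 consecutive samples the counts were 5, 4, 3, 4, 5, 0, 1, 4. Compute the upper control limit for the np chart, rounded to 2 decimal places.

8.55

p̄ = Σdᵢ / (k·n) = 26 / (8 × 80) = 0.04063
UCL = np̄ + 3·√(np̄(1−p̄)) = 3.2500 + 3 × √(3.2500×0.95937) = 3.2500 + 3 × 1.7658 = 8.5473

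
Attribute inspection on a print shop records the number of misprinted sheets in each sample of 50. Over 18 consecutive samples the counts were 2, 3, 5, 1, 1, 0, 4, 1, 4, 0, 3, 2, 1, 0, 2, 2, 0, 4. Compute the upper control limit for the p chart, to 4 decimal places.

p̄ = Σdᵢ / (k·n) = 35 / (18 × 50) = 0.03889
UCL = p̄ + 3·√(p̄(1−p̄)/n) = 0.03889 + 3 × √(0.03889×0.96111/50) = 0.03889 + 3 × 0.02734 = 0.12091

0.1209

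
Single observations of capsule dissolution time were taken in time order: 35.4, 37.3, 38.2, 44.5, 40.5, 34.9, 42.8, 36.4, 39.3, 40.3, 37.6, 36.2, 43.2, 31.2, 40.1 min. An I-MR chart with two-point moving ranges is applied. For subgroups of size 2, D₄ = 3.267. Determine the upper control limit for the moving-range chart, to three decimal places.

Moving ranges: 1.9, 0.9, 6.3, 4.0, 5.6, 7.9, 6.4, 2.9, 1.0, 2.7, 1.4, 7.0, 12.0, 8.9; M̄R̄ = 68.9000 / 14 = 4.9214
UCL_MR = D₄·M̄R̄ = 3.267 × 4.9214 = 16.0783

16.078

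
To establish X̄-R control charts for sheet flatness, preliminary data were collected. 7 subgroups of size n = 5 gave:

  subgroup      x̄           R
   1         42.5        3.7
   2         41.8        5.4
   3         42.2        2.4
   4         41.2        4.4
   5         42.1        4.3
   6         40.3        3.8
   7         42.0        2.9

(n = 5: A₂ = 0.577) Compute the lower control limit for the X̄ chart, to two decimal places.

X̄̄ = (42.5 + 41.8 + 42.2 + 41.2 + 42.1 + 40.3 + 42.0) / 7 = 292.1000 / 7 = 41.7286
R̄ = (3.7 + 5.4 + 2.4 + 4.4 + 4.3 + 3.8 + 2.9) / 7 = 26.9000 / 7 = 3.8429
LCL = X̄̄ − A₂·R̄ = 41.7286 − 0.577 × 3.8429 = 39.5112

39.51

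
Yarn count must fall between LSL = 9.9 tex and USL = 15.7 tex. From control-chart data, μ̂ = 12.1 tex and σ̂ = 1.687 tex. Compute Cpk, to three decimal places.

Cpu = (USL − μ̂) / (3σ̂) = (15.7 − 12.1) / (3 × 1.687) = 0.7113; Cpl = (μ̂ − LSL) / (3σ̂) = (12.1 − 9.9) / (3 × 1.687) = 0.4347; Cpk = min(Cpu, Cpl) = 0.4347

0.435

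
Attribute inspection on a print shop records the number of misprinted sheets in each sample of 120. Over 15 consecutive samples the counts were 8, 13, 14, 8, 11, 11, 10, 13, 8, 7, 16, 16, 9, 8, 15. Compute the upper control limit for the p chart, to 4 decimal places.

0.1722

p̄ = Σdᵢ / (k·n) = 167 / (15 × 120) = 0.09278
UCL = p̄ + 3·√(p̄(1−p̄)/n) = 0.09278 + 3 × √(0.09278×0.90722/120) = 0.09278 + 3 × 0.02648 = 0.17223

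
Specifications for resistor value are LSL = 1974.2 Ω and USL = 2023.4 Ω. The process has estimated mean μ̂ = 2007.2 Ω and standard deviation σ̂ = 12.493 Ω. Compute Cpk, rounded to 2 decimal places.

0.43

Cpu = (USL − μ̂) / (3σ̂) = (2023.4 − 2007.2) / (3 × 12.493) = 0.4322; Cpl = (μ̂ − LSL) / (3σ̂) = (2007.2 − 1974.2) / (3 × 12.493) = 0.8805; Cpk = min(Cpu, Cpl) = 0.4322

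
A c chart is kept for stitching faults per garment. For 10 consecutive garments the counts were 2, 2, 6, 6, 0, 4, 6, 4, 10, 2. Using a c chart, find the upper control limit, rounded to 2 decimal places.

10.35

c̄ = (2 + 2 + 6 + 6 + 0 + 4 + 6 + 4 + 10 + 2) / 10 = 42 / 10 = 4.2000
UCL = c̄ + 3√c̄ = 4.2000 + 3 × √4.2000 = 4.2000 + 3 × 2.0494 = 10.3482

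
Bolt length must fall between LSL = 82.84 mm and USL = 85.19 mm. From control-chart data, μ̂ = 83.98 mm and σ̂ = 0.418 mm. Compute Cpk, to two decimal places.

Cpu = (USL − μ̂) / (3σ̂) = (85.19 − 83.98) / (3 × 0.418) = 0.9649; Cpl = (μ̂ − LSL) / (3σ̂) = (83.98 − 82.84) / (3 × 0.418) = 0.9091; Cpk = min(Cpu, Cpl) = 0.9091

0.91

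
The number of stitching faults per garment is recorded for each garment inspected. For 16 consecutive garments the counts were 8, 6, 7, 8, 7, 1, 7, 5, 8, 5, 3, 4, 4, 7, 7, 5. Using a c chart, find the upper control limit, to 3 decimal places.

12.944

c̄ = (8 + 6 + 7 + 8 + 7 + 1 + 7 + 5 + 8 + 5 + 3 + 4 + 4 + 7 + 7 + 5) / 16 = 92 / 16 = 5.7500
UCL = c̄ + 3√c̄ = 5.7500 + 3 × √5.7500 = 5.7500 + 3 × 2.3979 = 12.9437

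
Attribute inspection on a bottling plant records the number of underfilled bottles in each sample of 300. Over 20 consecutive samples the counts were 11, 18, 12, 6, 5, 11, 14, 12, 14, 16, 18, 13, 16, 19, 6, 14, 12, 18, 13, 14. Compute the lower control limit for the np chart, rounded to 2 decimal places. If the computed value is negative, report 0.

2.48

p̄ = Σdᵢ / (k·n) = 262 / (20 × 300) = 0.04367
LCL = np̄ − 3·√(np̄(1−p̄)) = 13.1000 − 3 × 3.5395 = 2.4815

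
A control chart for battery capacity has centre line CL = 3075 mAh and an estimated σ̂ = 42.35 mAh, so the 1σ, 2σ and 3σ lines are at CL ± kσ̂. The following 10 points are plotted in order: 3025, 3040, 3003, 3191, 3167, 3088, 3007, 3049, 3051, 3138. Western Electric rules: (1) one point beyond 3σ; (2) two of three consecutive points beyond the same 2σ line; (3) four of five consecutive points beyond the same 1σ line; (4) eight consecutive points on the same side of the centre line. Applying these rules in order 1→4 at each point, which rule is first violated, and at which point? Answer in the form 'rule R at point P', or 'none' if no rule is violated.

rule 2 at point 5

Zone of each point (C = within 1σ̂, B = 1σ̂–2σ̂, A = 2σ̂–3σ̂, * = beyond 3σ̂; sign = side of CL): 1:-B, 2:-C, 3:-B, 4:+A, 5:+A, 6:+C, 7:-B, 8:-C, 9:-C, 10:+B
Rule 2 (two of three consecutive points beyond the same 2σ limit) is satisfied at point 5.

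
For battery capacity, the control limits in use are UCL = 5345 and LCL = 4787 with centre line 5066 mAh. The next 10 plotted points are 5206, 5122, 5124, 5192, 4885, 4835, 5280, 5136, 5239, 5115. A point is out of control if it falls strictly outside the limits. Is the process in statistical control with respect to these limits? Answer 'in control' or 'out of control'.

All 10 points lie within [4787, 5345].

in control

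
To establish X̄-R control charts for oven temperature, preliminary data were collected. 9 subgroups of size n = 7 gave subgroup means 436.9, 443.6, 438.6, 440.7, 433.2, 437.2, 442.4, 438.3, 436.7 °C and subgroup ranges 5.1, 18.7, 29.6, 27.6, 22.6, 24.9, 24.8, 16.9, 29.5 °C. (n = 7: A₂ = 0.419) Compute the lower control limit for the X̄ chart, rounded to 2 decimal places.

429.33

X̄̄ = (436.9 + 443.6 + 438.6 + 440.7 + 433.2 + 437.2 + 442.4 + 438.3 + 436.7) / 9 = 3947.6000 / 9 = 438.6222
R̄ = (5.1 + 18.7 + 29.6 + 27.6 + 22.6 + 24.9 + 24.8 + 16.9 + 29.5) / 9 = 199.7000 / 9 = 22.1889
LCL = X̄̄ − A₂·R̄ = 438.6222 − 0.419 × 22.1889 = 429.3251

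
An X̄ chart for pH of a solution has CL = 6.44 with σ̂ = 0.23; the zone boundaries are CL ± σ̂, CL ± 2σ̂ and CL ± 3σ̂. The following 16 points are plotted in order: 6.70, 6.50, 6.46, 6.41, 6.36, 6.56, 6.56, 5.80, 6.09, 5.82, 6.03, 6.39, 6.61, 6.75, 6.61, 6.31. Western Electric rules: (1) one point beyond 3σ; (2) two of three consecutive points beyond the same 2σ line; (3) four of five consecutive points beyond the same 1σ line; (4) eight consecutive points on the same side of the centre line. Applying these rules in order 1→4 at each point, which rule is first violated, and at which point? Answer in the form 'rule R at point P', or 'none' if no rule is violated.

rule 2 at point 10

Zone of each point (C = within 1σ̂, B = 1σ̂–2σ̂, A = 2σ̂–3σ̂, * = beyond 3σ̂; sign = side of CL): 1:+B, 2:+C, 3:+C, 4:-C, 5:-C, 6:+C, 7:+C, 8:-A, 9:-B, 10:-A, 11:-B, 12:-C, 13:+C, 14:+B, 15:+C, 16:-C
Rule 2 (two of three consecutive points beyond the same 2σ limit) is satisfied at point 10.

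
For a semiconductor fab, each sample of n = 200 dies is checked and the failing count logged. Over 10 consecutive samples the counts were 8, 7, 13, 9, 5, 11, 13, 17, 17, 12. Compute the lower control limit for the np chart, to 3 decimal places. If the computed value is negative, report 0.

p̄ = Σdᵢ / (k·n) = 112 / (10 × 200) = 0.05600
LCL = np̄ − 3·√(np̄(1−p̄)) = 11.2000 − 3 × 3.2516 = 1.4452

1.445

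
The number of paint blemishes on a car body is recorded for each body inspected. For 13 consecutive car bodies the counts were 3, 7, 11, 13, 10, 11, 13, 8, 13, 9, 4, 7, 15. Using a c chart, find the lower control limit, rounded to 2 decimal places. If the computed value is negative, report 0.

0.27

c̄ = (3 + 7 + 11 + 13 + 10 + 11 + 13 + 8 + 13 + 9 + 4 + 7 + 15) / 13 = 124 / 13 = 9.5385
LCL = c̄ − 3√c̄ = 9.5385 − 3 × 3.0884 = 0.2731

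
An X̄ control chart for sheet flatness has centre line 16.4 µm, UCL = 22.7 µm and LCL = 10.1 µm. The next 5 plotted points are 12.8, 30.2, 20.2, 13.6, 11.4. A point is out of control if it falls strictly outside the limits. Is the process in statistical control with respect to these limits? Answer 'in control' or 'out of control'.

out of control

Compare each point to [10.1, 22.7]: sample 2 = 30.2 > UCL.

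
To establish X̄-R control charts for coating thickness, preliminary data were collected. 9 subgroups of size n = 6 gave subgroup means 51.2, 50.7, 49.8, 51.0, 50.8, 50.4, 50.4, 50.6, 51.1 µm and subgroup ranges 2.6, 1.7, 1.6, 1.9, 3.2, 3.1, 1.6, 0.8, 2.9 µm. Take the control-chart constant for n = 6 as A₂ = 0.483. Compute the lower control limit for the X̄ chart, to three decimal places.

X̄̄ = (51.2 + 50.7 + 49.8 + 51.0 + 50.8 + 50.4 + 50.4 + 50.6 + 51.1) / 9 = 456.0000 / 9 = 50.6667
R̄ = (2.6 + 1.7 + 1.6 + 1.9 + 3.2 + 3.1 + 1.6 + 0.8 + 2.9) / 9 = 19.4000 / 9 = 2.1556
LCL = X̄̄ − A₂·R̄ = 50.6667 − 0.483 × 2.1556 = 49.6255

49.626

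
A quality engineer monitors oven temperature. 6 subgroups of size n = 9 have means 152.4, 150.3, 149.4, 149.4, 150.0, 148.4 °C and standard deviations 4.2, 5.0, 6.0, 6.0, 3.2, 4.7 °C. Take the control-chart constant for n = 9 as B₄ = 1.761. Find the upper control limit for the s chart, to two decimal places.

8.54

s̄ = (4.2 + 5.0 + 6.0 + 6.0 + 3.2 + 4.7) / 6 = 4.8500
UCL_s = B₄·s̄ = 1.761 × 4.8500 = 8.5409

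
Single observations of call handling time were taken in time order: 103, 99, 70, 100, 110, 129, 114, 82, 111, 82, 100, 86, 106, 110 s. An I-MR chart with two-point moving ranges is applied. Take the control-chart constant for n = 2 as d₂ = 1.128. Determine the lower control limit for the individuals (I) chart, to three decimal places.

X̄ = (103 + 99 + 70 + 100 + 110 + 129 + 114 + 82 + 111 + 82 + 100 + 86 + 106 + 110) / 14 = 100.1429
Moving ranges: 4, 29, 30, 10, 19, 15, 32, 29, 29, 18, 14, 20, 4; M̄R̄ = 253.0000 / 13 = 19.4615
LCL = X̄ − 3·M̄R̄/d₂ = 100.1429 − 3 × 19.4615 / 1.128 = 48.3834

48.383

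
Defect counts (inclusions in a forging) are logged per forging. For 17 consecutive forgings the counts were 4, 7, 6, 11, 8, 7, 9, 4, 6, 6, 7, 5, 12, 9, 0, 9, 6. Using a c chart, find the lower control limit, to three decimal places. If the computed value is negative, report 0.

c̄ = (4 + 7 + 6 + 11 + 8 + 7 + 9 + 4 + 6 + 6 + 7 + 5 + 12 + 9 + 0 + 9 + 6) / 17 = 116 / 17 = 6.8235
LCL = c̄ − 3√c̄ = 6.8235 − 3 × 2.6122 = -1.0130 → 0 (cannot be negative)

0.000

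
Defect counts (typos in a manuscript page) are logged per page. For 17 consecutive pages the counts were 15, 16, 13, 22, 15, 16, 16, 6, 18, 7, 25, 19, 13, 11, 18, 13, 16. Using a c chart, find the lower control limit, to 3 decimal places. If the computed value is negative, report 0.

c̄ = (15 + 16 + 13 + 22 + 15 + 16 + 16 + 6 + 18 + 7 + 25 + 19 + 13 + 11 + 18 + 13 + 16) / 17 = 259 / 17 = 15.2353
LCL = c̄ − 3√c̄ = 15.2353 − 3 × 3.9032 = 3.5256

3.526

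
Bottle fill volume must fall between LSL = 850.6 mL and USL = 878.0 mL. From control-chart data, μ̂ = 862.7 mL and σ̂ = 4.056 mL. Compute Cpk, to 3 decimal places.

0.994

Cpu = (USL − μ̂) / (3σ̂) = (878.0 − 862.7) / (3 × 4.056) = 1.2574; Cpl = (μ̂ − LSL) / (3σ̂) = (862.7 − 850.6) / (3 × 4.056) = 0.9944; Cpk = min(Cpu, Cpl) = 0.9944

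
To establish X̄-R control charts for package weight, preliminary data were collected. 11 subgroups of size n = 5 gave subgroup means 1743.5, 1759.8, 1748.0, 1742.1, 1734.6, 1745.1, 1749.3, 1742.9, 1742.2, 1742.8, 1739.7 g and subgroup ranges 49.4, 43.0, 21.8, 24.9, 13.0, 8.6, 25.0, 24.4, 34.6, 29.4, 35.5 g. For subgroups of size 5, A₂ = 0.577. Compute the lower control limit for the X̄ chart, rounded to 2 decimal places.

1728.31

X̄̄ = (1743.5 + 1759.8 + 1748.0 + 1742.1 + 1734.6 + 1745.1 + 1749.3 + 1742.9 + 1742.2 + 1742.8 + 1739.7) / 11 = 19190.0000 / 11 = 1744.5455
R̄ = (49.4 + 43.0 + 21.8 + 24.9 + 13.0 + 8.6 + 25.0 + 24.4 + 34.6 + 29.4 + 35.5) / 11 = 309.6000 / 11 = 28.1455
LCL = X̄̄ − A₂·R̄ = 1744.5455 − 0.577 × 28.1455 = 1728.3055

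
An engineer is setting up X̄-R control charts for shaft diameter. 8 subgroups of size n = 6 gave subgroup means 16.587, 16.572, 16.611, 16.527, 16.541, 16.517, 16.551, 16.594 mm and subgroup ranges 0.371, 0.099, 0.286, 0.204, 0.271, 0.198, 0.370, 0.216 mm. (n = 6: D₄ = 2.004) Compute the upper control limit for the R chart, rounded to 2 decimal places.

R̄ = (0.371 + 0.099 + 0.286 + 0.204 + 0.271 + 0.198 + 0.370 + 0.216) / 8 = 2.0150 / 8 = 0.2519
UCL_R = D₄·R̄ = 2.004 × 0.2519 = 0.5048

0.50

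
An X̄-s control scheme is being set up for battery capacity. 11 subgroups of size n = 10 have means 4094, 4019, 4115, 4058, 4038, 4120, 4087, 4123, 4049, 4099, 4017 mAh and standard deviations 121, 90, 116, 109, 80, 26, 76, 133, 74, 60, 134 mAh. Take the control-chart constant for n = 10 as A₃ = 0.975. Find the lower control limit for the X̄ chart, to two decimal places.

3984.13

X̄̄ = (4094 + 4019 + 4115 + 4058 + 4038 + 4120 + 4087 + 4123 + 4049 + 4099 + 4017) / 11 = 4074.4545
s̄ = (121 + 90 + 116 + 109 + 80 + 26 + 76 + 133 + 74 + 60 + 134) / 11 = 92.6364
LCL = X̄̄ − A₃·s̄ = 4074.4545 − 0.975 × 92.6364 = 3984.1341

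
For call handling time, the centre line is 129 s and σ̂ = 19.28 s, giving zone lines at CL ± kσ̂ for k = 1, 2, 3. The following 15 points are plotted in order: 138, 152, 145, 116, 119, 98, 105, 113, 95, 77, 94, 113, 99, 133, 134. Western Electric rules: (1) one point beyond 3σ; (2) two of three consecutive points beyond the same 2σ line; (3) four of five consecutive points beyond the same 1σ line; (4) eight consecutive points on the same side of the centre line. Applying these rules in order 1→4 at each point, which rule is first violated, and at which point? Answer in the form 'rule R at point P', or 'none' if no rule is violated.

rule 3 at point 10

Zone of each point (C = within 1σ̂, B = 1σ̂–2σ̂, A = 2σ̂–3σ̂, * = beyond 3σ̂; sign = side of CL): 1:+C, 2:+B, 3:+C, 4:-C, 5:-C, 6:-B, 7:-B, 8:-C, 9:-B, 10:-A, 11:-B, 12:-C, 13:-B, 14:+C, 15:+C
Rule 3 (four of five consecutive points beyond the same 1σ limit) is satisfied at point 10.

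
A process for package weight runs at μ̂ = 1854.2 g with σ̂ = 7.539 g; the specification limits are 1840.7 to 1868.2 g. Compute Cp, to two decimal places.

Cp = (USL − LSL) / (6σ̂) = (1868.2 − 1840.7) / (6 × 7.539) = 27.5000 / 45.2340 = 0.6079

0.61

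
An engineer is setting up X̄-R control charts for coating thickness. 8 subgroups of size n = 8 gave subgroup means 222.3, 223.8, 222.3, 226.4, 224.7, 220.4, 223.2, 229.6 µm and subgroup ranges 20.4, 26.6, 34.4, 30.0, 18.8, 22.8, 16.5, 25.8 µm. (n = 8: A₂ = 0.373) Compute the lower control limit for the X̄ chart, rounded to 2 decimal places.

214.98

X̄̄ = (222.3 + 223.8 + 222.3 + 226.4 + 224.7 + 220.4 + 223.2 + 229.6) / 8 = 1792.7000 / 8 = 224.0875
R̄ = (20.4 + 26.6 + 34.4 + 30.0 + 18.8 + 22.8 + 16.5 + 25.8) / 8 = 195.3000 / 8 = 24.4125
LCL = X̄̄ − A₂·R̄ = 224.0875 − 0.373 × 24.4125 = 214.9816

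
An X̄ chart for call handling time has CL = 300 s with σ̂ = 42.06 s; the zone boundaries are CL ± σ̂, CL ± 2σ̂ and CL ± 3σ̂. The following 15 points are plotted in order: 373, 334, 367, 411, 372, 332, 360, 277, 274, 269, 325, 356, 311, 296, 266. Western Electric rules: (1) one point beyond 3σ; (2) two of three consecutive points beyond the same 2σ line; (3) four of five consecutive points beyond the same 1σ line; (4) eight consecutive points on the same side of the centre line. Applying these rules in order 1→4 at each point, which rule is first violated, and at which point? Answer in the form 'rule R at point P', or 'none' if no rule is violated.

Zone of each point (C = within 1σ̂, B = 1σ̂–2σ̂, A = 2σ̂–3σ̂, * = beyond 3σ̂; sign = side of CL): 1:+B, 2:+C, 3:+B, 4:+A, 5:+B, 6:+C, 7:+B, 8:-C, 9:-C, 10:-C, 11:+C, 12:+B, 13:+C, 14:-C, 15:-C
Rule 3 (four of five consecutive points beyond the same 1σ limit) is satisfied at point 5.

rule 3 at point 5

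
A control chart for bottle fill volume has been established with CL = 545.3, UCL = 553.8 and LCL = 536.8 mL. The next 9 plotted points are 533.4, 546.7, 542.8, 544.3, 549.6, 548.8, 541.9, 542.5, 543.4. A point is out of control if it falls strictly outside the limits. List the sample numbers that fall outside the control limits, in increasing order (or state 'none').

1

Compare each point to [536.8, 553.8]: sample 1 = 533.4 < LCL.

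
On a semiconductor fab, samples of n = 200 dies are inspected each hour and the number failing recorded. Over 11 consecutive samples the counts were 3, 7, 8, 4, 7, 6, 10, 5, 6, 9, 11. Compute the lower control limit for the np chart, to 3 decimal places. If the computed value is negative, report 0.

0.000

p̄ = Σdᵢ / (k·n) = 76 / (11 × 200) = 0.03455
LCL = np̄ − 3·√(np̄(1−p̄)) = 6.9091 − 3 × 2.5827 = -0.8391 → 0 (negative, so LCL = 0)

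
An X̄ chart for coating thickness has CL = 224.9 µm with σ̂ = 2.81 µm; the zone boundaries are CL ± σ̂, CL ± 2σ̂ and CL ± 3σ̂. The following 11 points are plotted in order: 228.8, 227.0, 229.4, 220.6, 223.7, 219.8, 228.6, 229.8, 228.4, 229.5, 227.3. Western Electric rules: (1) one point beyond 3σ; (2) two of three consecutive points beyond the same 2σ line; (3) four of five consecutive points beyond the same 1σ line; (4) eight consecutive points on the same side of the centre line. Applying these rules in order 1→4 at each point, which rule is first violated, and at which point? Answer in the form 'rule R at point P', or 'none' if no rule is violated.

Zone of each point (C = within 1σ̂, B = 1σ̂–2σ̂, A = 2σ̂–3σ̂, * = beyond 3σ̂; sign = side of CL): 1:+B, 2:+C, 3:+B, 4:-B, 5:-C, 6:-B, 7:+B, 8:+B, 9:+B, 10:+B, 11:+C
Rule 3 (four of five consecutive points beyond the same 1σ limit) is satisfied at point 10.

rule 3 at point 10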